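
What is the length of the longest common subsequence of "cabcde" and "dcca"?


LCS of "cabcde" and "dcca"
DP table:
           d    c    c    a
      0    0    0    0    0
  c   0    0    1    1    1
  a   0    0    1    1    2
  b   0    0    1    1    2
  c   0    0    1    2    2
  d   0    1    1    2    2
  e   0    1    1    2    2
LCS length = dp[6][4] = 2

2


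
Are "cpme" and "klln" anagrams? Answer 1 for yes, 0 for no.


Strings: "cpme", "klln"
Sorted first:  cemp
Sorted second: klln
Differ at position 0: 'c' vs 'k' => not anagrams

0


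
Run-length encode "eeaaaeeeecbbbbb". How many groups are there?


Input: eeaaaeeeecbbbbb
Scanning for consecutive runs:
  Group 1: 'e' x 2 (positions 0-1)
  Group 2: 'a' x 3 (positions 2-4)
  Group 3: 'e' x 4 (positions 5-8)
  Group 4: 'c' x 1 (positions 9-9)
  Group 5: 'b' x 5 (positions 10-14)
Total groups: 5

5


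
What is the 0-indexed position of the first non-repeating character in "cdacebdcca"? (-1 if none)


Input: cdacebdcca
Character frequencies:
  'a': 2
  'b': 1
  'c': 4
  'd': 2
  'e': 1
Scanning left to right for freq == 1:
  Position 0 ('c'): freq=4, skip
  Position 1 ('d'): freq=2, skip
  Position 2 ('a'): freq=2, skip
  Position 3 ('c'): freq=4, skip
  Position 4 ('e'): unique! => answer = 4

4


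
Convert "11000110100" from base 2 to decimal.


Input: "11000110100" in base 2
Positional expansion:
  Digit '1' (value 1) x 2^10 = 1024
  Digit '1' (value 1) x 2^9 = 512
  Digit '0' (value 0) x 2^8 = 0
  Digit '0' (value 0) x 2^7 = 0
  Digit '0' (value 0) x 2^6 = 0
  Digit '1' (value 1) x 2^5 = 32
  Digit '1' (value 1) x 2^4 = 16
  Digit '0' (value 0) x 2^3 = 0
  Digit '1' (value 1) x 2^2 = 4
  Digit '0' (value 0) x 2^1 = 0
  Digit '0' (value 0) x 2^0 = 0
Sum = 1588

1588


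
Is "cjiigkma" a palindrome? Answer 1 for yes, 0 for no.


Input: cjiigkma
Reversed: amkgiijc
  Compare pos 0 ('c') with pos 7 ('a'): MISMATCH
  Compare pos 1 ('j') with pos 6 ('m'): MISMATCH
  Compare pos 2 ('i') with pos 5 ('k'): MISMATCH
  Compare pos 3 ('i') with pos 4 ('g'): MISMATCH
Result: not a palindrome

0


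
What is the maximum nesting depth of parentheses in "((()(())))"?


Input: "((()(())))"
Tracking depth:
  Position 0 '(': depth becomes 1
  Position 1 '(': depth becomes 2
  Position 2 '(': depth becomes 3
  Position 3 ')': depth becomes 2
  Position 4 '(': depth becomes 3
  Position 5 '(': depth becomes 4
  Position 6 ')': depth becomes 3
  Position 7 ')': depth becomes 2
  Position 8 ')': depth becomes 1
  Position 9 ')': depth becomes 0
Maximum depth reached: 4

4


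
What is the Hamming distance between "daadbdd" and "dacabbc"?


Comparing "daadbdd" and "dacabbc" position by position:
  Position 0: 'd' vs 'd' => same
  Position 1: 'a' vs 'a' => same
  Position 2: 'a' vs 'c' => differ
  Position 3: 'd' vs 'a' => differ
  Position 4: 'b' vs 'b' => same
  Position 5: 'd' vs 'b' => differ
  Position 6: 'd' vs 'c' => differ
Total differences (Hamming distance): 4

4


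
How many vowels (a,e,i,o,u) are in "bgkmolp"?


Input: bgkmolp
Checking each character:
  'b' at position 0: consonant
  'g' at position 1: consonant
  'k' at position 2: consonant
  'm' at position 3: consonant
  'o' at position 4: vowel (running total: 1)
  'l' at position 5: consonant
  'p' at position 6: consonant
Total vowels: 1

1


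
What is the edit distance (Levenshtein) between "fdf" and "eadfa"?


Computing edit distance: "fdf" -> "eadfa"
DP table:
           e    a    d    f    a
      0    1    2    3    4    5
  f   1    1    2    3    3    4
  d   2    2    2    2    3    4
  f   3    3    3    3    2    3
Edit distance = dp[3][5] = 3

3


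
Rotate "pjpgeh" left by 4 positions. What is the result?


Input: "pjpgeh", rotate left by 4
First 4 characters: "pjpg"
Remaining characters: "eh"
Concatenate remaining + first: "eh" + "pjpg" = "ehpjpg"

ehpjpg


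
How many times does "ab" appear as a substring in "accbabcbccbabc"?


Searching for "ab" in "accbabcbccbabc"
Scanning each position:
  Position 0: "ac" => no
  Position 1: "cc" => no
  Position 2: "cb" => no
  Position 3: "ba" => no
  Position 4: "ab" => MATCH
  Position 5: "bc" => no
  Position 6: "cb" => no
  Position 7: "bc" => no
  Position 8: "cc" => no
  Position 9: "cb" => no
  Position 10: "ba" => no
  Position 11: "ab" => MATCH
  Position 12: "bc" => no
Total occurrences: 2

2


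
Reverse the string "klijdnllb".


Input: klijdnllb
Reading characters right to left:
  Position 8: 'b'
  Position 7: 'l'
  Position 6: 'l'
  Position 5: 'n'
  Position 4: 'd'
  Position 3: 'j'
  Position 2: 'i'
  Position 1: 'l'
  Position 0: 'k'
Reversed: bllndjilk

bllndjilk


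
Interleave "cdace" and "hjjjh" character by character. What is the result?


Interleaving "cdace" and "hjjjh":
  Position 0: 'c' from first, 'h' from second => "ch"
  Position 1: 'd' from first, 'j' from second => "dj"
  Position 2: 'a' from first, 'j' from second => "aj"
  Position 3: 'c' from first, 'j' from second => "cj"
  Position 4: 'e' from first, 'h' from second => "eh"
Result: chdjajcjeh

chdjajcjeh


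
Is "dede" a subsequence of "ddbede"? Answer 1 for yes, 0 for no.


Check if "dede" is a subsequence of "ddbede"
Greedy scan:
  Position 0 ('d'): matches sub[0] = 'd'
  Position 1 ('d'): no match needed
  Position 2 ('b'): no match needed
  Position 3 ('e'): matches sub[1] = 'e'
  Position 4 ('d'): matches sub[2] = 'd'
  Position 5 ('e'): matches sub[3] = 'e'
All 4 characters matched => is a subsequence

1


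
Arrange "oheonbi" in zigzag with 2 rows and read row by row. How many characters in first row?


Zigzag "oheonbi" into 2 rows:
Placing characters:
  'o' => row 0
  'h' => row 1
  'e' => row 0
  'o' => row 1
  'n' => row 0
  'b' => row 1
  'i' => row 0
Rows:
  Row 0: "oeni"
  Row 1: "hob"
First row length: 4

4


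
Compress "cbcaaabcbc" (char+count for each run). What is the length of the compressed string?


Input: cbcaaabcbc
Runs:
  'c' x 1 => "c1"
  'b' x 1 => "b1"
  'c' x 1 => "c1"
  'a' x 3 => "a3"
  'b' x 1 => "b1"
  'c' x 1 => "c1"
  'b' x 1 => "b1"
  'c' x 1 => "c1"
Compressed: "c1b1c1a3b1c1b1c1"
Compressed length: 16

16


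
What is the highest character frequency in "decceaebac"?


Input: decceaebac
Character counts:
  'a': 2
  'b': 1
  'c': 3
  'd': 1
  'e': 3
Maximum frequency: 3

3


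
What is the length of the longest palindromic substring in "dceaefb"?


Input: "dceaefb"
Checking substrings for palindromes:
  [2:5] "eae" (len 3) => palindrome
Longest palindromic substring: "eae" with length 3

3


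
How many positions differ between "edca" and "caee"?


Comparing "edca" and "caee" position by position:
  Position 0: 'e' vs 'c' => DIFFER
  Position 1: 'd' vs 'a' => DIFFER
  Position 2: 'c' vs 'e' => DIFFER
  Position 3: 'a' vs 'e' => DIFFER
Positions that differ: 4

4


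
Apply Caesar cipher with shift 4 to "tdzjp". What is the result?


Caesar cipher: shift "tdzjp" by 4
  't' (pos 19) + 4 = pos 23 = 'x'
  'd' (pos 3) + 4 = pos 7 = 'h'
  'z' (pos 25) + 4 = pos 3 = 'd'
  'j' (pos 9) + 4 = pos 13 = 'n'
  'p' (pos 15) + 4 = pos 19 = 't'
Result: xhdnt

xhdnt


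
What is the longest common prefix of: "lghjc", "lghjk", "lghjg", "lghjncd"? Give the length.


Words: lghjc, lghjk, lghjg, lghjncd
  Position 0: all 'l' => match
  Position 1: all 'g' => match
  Position 2: all 'h' => match
  Position 3: all 'j' => match
  Position 4: ('c', 'k', 'g', 'n') => mismatch, stop
LCP = "lghj" (length 4)

4


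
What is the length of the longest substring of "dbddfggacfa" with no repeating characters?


Input: "dbddfggacfa"
Sliding window (track last position of each char):
  Position 0 ('d'): window [0,0] length 1 -- new best
  Position 1 ('b'): window [0,1] length 2 -- new best
  Position 2 ('d'): repeat (last at 0), move window start to 1
  Position 2 ('d'): window [1,2] length 2
  Position 3 ('d'): repeat (last at 2), move window start to 3
  Position 3 ('d'): window [3,3] length 1
  Position 4 ('f'): window [3,4] length 2
  Position 5 ('g'): window [3,5] length 3 -- new best
  Position 6 ('g'): repeat (last at 5), move window start to 6
  Position 6 ('g'): window [6,6] length 1
  Position 7 ('a'): window [6,7] length 2
  Position 8 ('c'): window [6,8] length 3
  Position 9 ('f'): window [6,9] length 4 -- new best
  Position 10 ('a'): repeat (last at 7), move window start to 8
  Position 10 ('a'): window [8,10] length 3
Longest substring with no repeats: "gacf" with length 4

4


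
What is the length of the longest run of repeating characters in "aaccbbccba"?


Input: "aaccbbccba"
Scanning for longest run:
  Position 1 ('a'): continues run of 'a', length=2
  Position 2 ('c'): new char, reset run to 1
  Position 3 ('c'): continues run of 'c', length=2
  Position 4 ('b'): new char, reset run to 1
  Position 5 ('b'): continues run of 'b', length=2
  Position 6 ('c'): new char, reset run to 1
  Position 7 ('c'): continues run of 'c', length=2
  Position 8 ('b'): new char, reset run to 1
  Position 9 ('a'): new char, reset run to 1
Longest run: 'a' with length 2

2


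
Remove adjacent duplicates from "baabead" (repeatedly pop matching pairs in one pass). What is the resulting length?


Input: baabead
Stack-based adjacent duplicate removal:
  Read 'b': push. Stack: b
  Read 'a': push. Stack: ba
  Read 'a': matches stack top 'a' => pop. Stack: b
  Read 'b': matches stack top 'b' => pop. Stack: (empty)
  Read 'e': push. Stack: e
  Read 'a': push. Stack: ea
  Read 'd': push. Stack: ead
Final stack: "ead" (length 3)

3


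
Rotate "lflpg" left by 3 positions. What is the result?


Input: "lflpg", rotate left by 3
First 3 characters: "lfl"
Remaining characters: "pg"
Concatenate remaining + first: "pg" + "lfl" = "pglfl"

pglfl


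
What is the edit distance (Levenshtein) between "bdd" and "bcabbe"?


Computing edit distance: "bdd" -> "bcabbe"
DP table:
           b    c    a    b    b    e
      0    1    2    3    4    5    6
  b   1    0    1    2    3    4    5
  d   2    1    1    2    3    4    5
  d   3    2    2    2    3    4    5
Edit distance = dp[3][6] = 5

5


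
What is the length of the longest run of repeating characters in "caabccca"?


Input: "caabccca"
Scanning for longest run:
  Position 1 ('a'): new char, reset run to 1
  Position 2 ('a'): continues run of 'a', length=2
  Position 3 ('b'): new char, reset run to 1
  Position 4 ('c'): new char, reset run to 1
  Position 5 ('c'): continues run of 'c', length=2
  Position 6 ('c'): continues run of 'c', length=3
  Position 7 ('a'): new char, reset run to 1
Longest run: 'c' with length 3

3


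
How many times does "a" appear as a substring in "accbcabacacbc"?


Searching for "a" in "accbcabacacbc"
Scanning each position:
  Position 0: "a" => MATCH
  Position 1: "c" => no
  Position 2: "c" => no
  Position 3: "b" => no
  Position 4: "c" => no
  Position 5: "a" => MATCH
  Position 6: "b" => no
  Position 7: "a" => MATCH
  Position 8: "c" => no
  Position 9: "a" => MATCH
  Position 10: "c" => no
  Position 11: "b" => no
  Position 12: "c" => no
Total occurrences: 4

4


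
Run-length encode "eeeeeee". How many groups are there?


Input: eeeeeee
Scanning for consecutive runs:
  Group 1: 'e' x 7 (positions 0-6)
Total groups: 1

1


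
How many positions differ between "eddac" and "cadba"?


Comparing "eddac" and "cadba" position by position:
  Position 0: 'e' vs 'c' => DIFFER
  Position 1: 'd' vs 'a' => DIFFER
  Position 2: 'd' vs 'd' => same
  Position 3: 'a' vs 'b' => DIFFER
  Position 4: 'c' vs 'a' => DIFFER
Positions that differ: 4

4


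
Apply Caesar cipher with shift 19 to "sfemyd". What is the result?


Caesar cipher: shift "sfemyd" by 19
  's' (pos 18) + 19 = pos 11 = 'l'
  'f' (pos 5) + 19 = pos 24 = 'y'
  'e' (pos 4) + 19 = pos 23 = 'x'
  'm' (pos 12) + 19 = pos 5 = 'f'
  'y' (pos 24) + 19 = pos 17 = 'r'
  'd' (pos 3) + 19 = pos 22 = 'w'
Result: lyxfrw

lyxfrw


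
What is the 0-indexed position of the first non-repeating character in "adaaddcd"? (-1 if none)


Input: adaaddcd
Character frequencies:
  'a': 3
  'c': 1
  'd': 4
Scanning left to right for freq == 1:
  Position 0 ('a'): freq=3, skip
  Position 1 ('d'): freq=4, skip
  Position 2 ('a'): freq=3, skip
  Position 3 ('a'): freq=3, skip
  Position 4 ('d'): freq=4, skip
  Position 5 ('d'): freq=4, skip
  Position 6 ('c'): unique! => answer = 6

6


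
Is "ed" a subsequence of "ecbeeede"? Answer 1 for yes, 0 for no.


Check if "ed" is a subsequence of "ecbeeede"
Greedy scan:
  Position 0 ('e'): matches sub[0] = 'e'
  Position 1 ('c'): no match needed
  Position 2 ('b'): no match needed
  Position 3 ('e'): no match needed
  Position 4 ('e'): no match needed
  Position 5 ('e'): no match needed
  Position 6 ('d'): matches sub[1] = 'd'
  Position 7 ('e'): no match needed
All 2 characters matched => is a subsequence

1


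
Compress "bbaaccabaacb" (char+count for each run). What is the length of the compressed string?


Input: bbaaccabaacb
Runs:
  'b' x 2 => "b2"
  'a' x 2 => "a2"
  'c' x 2 => "c2"
  'a' x 1 => "a1"
  'b' x 1 => "b1"
  'a' x 2 => "a2"
  'c' x 1 => "c1"
  'b' x 1 => "b1"
Compressed: "b2a2c2a1b1a2c1b1"
Compressed length: 16

16


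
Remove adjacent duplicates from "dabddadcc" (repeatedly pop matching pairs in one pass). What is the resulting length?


Input: dabddadcc
Stack-based adjacent duplicate removal:
  Read 'd': push. Stack: d
  Read 'a': push. Stack: da
  Read 'b': push. Stack: dab
  Read 'd': push. Stack: dabd
  Read 'd': matches stack top 'd' => pop. Stack: dab
  Read 'a': push. Stack: daba
  Read 'd': push. Stack: dabad
  Read 'c': push. Stack: dabadc
  Read 'c': matches stack top 'c' => pop. Stack: dabad
Final stack: "dabad" (length 5)

5


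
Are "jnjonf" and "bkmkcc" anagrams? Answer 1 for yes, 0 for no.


Strings: "jnjonf", "bkmkcc"
Sorted first:  fjjnno
Sorted second: bcckkm
Differ at position 0: 'f' vs 'b' => not anagrams

0


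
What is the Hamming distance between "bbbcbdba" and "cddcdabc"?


Comparing "bbbcbdba" and "cddcdabc" position by position:
  Position 0: 'b' vs 'c' => differ
  Position 1: 'b' vs 'd' => differ
  Position 2: 'b' vs 'd' => differ
  Position 3: 'c' vs 'c' => same
  Position 4: 'b' vs 'd' => differ
  Position 5: 'd' vs 'a' => differ
  Position 6: 'b' vs 'b' => same
  Position 7: 'a' vs 'c' => differ
Total differences (Hamming distance): 6

6


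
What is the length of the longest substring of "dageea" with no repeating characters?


Input: "dageea"
Sliding window (track last position of each char):
  Position 0 ('d'): window [0,0] length 1 -- new best
  Position 1 ('a'): window [0,1] length 2 -- new best
  Position 2 ('g'): window [0,2] length 3 -- new best
  Position 3 ('e'): window [0,3] length 4 -- new best
  Position 4 ('e'): repeat (last at 3), move window start to 4
  Position 4 ('e'): window [4,4] length 1
  Position 5 ('a'): window [4,5] length 2
Longest substring with no repeats: "dage" with length 4

4


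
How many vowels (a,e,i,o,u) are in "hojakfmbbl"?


Input: hojakfmbbl
Checking each character:
  'h' at position 0: consonant
  'o' at position 1: vowel (running total: 1)
  'j' at position 2: consonant
  'a' at position 3: vowel (running total: 2)
  'k' at position 4: consonant
  'f' at position 5: consonant
  'm' at position 6: consonant
  'b' at position 7: consonant
  'b' at position 8: consonant
  'l' at position 9: consonant
Total vowels: 2

2


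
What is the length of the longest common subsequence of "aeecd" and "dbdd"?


LCS of "aeecd" and "dbdd"
DP table:
           d    b    d    d
      0    0    0    0    0
  a   0    0    0    0    0
  e   0    0    0    0    0
  e   0    0    0    0    0
  c   0    0    0    0    0
  d   0    1    1    1    1
LCS length = dp[5][4] = 1

1


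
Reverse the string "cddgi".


Input: cddgi
Reading characters right to left:
  Position 4: 'i'
  Position 3: 'g'
  Position 2: 'd'
  Position 1: 'd'
  Position 0: 'c'
Reversed: igddc

igddc


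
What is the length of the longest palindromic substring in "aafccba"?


Input: "aafccba"
Checking substrings for palindromes:
  [0:2] "aa" (len 2) => palindrome
  [3:5] "cc" (len 2) => palindrome
Longest palindromic substring: "aa" with length 2

2


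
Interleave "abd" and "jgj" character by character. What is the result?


Interleaving "abd" and "jgj":
  Position 0: 'a' from first, 'j' from second => "aj"
  Position 1: 'b' from first, 'g' from second => "bg"
  Position 2: 'd' from first, 'j' from second => "dj"
Result: ajbgdj

ajbgdj


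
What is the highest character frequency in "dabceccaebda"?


Input: dabceccaebda
Character counts:
  'a': 3
  'b': 2
  'c': 3
  'd': 2
  'e': 2
Maximum frequency: 3

3


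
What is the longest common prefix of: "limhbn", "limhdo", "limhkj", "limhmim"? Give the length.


Words: limhbn, limhdo, limhkj, limhmim
  Position 0: all 'l' => match
  Position 1: all 'i' => match
  Position 2: all 'm' => match
  Position 3: all 'h' => match
  Position 4: ('b', 'd', 'k', 'm') => mismatch, stop
LCP = "limh" (length 4)

4


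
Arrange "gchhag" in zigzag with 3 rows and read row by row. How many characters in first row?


Zigzag "gchhag" into 3 rows:
Placing characters:
  'g' => row 0
  'c' => row 1
  'h' => row 2
  'h' => row 1
  'a' => row 0
  'g' => row 1
Rows:
  Row 0: "ga"
  Row 1: "chg"
  Row 2: "h"
First row length: 2

2


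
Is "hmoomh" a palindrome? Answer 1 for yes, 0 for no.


Input: hmoomh
Reversed: hmoomh
  Compare pos 0 ('h') with pos 5 ('h'): match
  Compare pos 1 ('m') with pos 4 ('m'): match
  Compare pos 2 ('o') with pos 3 ('o'): match
Result: palindrome

1


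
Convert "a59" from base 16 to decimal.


Input: "a59" in base 16
Positional expansion:
  Digit 'a' (value 10) x 16^2 = 2560
  Digit '5' (value 5) x 16^1 = 80
  Digit '9' (value 9) x 16^0 = 9
Sum = 2649

2649


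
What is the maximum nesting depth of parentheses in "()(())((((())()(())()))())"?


Input: "()(())((((())()(())()))())"
Tracking depth:
  Position 0 '(': depth becomes 1
  Position 1 ')': depth becomes 0
  Position 2 '(': depth becomes 1
  Position 3 '(': depth becomes 2
  Position 4 ')': depth becomes 1
  Position 5 ')': depth becomes 0
  Position 6 '(': depth becomes 1
  Position 7 '(': depth becomes 2
  Position 8 '(': depth becomes 3
  Position 9 '(': depth becomes 4
  Position 10 '(': depth becomes 5
  Position 11 ')': depth becomes 4
  Position 12 ')': depth becomes 3
  Position 13 '(': depth becomes 4
  Position 14 ')': depth becomes 3
  Position 15 '(': depth becomes 4
  Position 16 '(': depth becomes 5
  Position 17 ')': depth becomes 4
  Position 18 ')': depth becomes 3
  Position 19 '(': depth becomes 4
  Position 20 ')': depth becomes 3
  Position 21 ')': depth becomes 2
  Position 22 ')': depth becomes 1
  Position 23 '(': depth becomes 2
  Position 24 ')': depth becomes 1
  Position 25 ')': depth becomes 0
Maximum depth reached: 5

5


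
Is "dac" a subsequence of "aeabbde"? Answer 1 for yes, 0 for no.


Check if "dac" is a subsequence of "aeabbde"
Greedy scan:
  Position 0 ('a'): no match needed
  Position 1 ('e'): no match needed
  Position 2 ('a'): no match needed
  Position 3 ('b'): no match needed
  Position 4 ('b'): no match needed
  Position 5 ('d'): matches sub[0] = 'd'
  Position 6 ('e'): no match needed
Only matched 1/3 characters => not a subsequence

0


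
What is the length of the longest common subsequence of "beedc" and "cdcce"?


LCS of "beedc" and "cdcce"
DP table:
           c    d    c    c    e
      0    0    0    0    0    0
  b   0    0    0    0    0    0
  e   0    0    0    0    0    1
  e   0    0    0    0    0    1
  d   0    0    1    1    1    1
  c   0    1    1    2    2    2
LCS length = dp[5][5] = 2

2


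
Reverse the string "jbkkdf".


Input: jbkkdf
Reading characters right to left:
  Position 5: 'f'
  Position 4: 'd'
  Position 3: 'k'
  Position 2: 'k'
  Position 1: 'b'
  Position 0: 'j'
Reversed: fdkkbj

fdkkbj


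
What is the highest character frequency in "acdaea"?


Input: acdaea
Character counts:
  'a': 3
  'c': 1
  'd': 1
  'e': 1
Maximum frequency: 3

3


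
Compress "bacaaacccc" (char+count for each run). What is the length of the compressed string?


Input: bacaaacccc
Runs:
  'b' x 1 => "b1"
  'a' x 1 => "a1"
  'c' x 1 => "c1"
  'a' x 3 => "a3"
  'c' x 4 => "c4"
Compressed: "b1a1c1a3c4"
Compressed length: 10

10


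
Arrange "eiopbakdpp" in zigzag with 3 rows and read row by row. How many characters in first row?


Zigzag "eiopbakdpp" into 3 rows:
Placing characters:
  'e' => row 0
  'i' => row 1
  'o' => row 2
  'p' => row 1
  'b' => row 0
  'a' => row 1
  'k' => row 2
  'd' => row 1
  'p' => row 0
  'p' => row 1
Rows:
  Row 0: "ebp"
  Row 1: "ipadp"
  Row 2: "ok"
First row length: 3

3


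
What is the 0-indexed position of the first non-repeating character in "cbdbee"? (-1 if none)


Input: cbdbee
Character frequencies:
  'b': 2
  'c': 1
  'd': 1
  'e': 2
Scanning left to right for freq == 1:
  Position 0 ('c'): unique! => answer = 0

0


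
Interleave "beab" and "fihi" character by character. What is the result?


Interleaving "beab" and "fihi":
  Position 0: 'b' from first, 'f' from second => "bf"
  Position 1: 'e' from first, 'i' from second => "ei"
  Position 2: 'a' from first, 'h' from second => "ah"
  Position 3: 'b' from first, 'i' from second => "bi"
Result: bfeiahbi

bfeiahbi


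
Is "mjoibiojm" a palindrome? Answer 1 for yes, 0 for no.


Input: mjoibiojm
Reversed: mjoibiojm
  Compare pos 0 ('m') with pos 8 ('m'): match
  Compare pos 1 ('j') with pos 7 ('j'): match
  Compare pos 2 ('o') with pos 6 ('o'): match
  Compare pos 3 ('i') with pos 5 ('i'): match
Result: palindrome

1


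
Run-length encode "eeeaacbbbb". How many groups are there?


Input: eeeaacbbbb
Scanning for consecutive runs:
  Group 1: 'e' x 3 (positions 0-2)
  Group 2: 'a' x 2 (positions 3-4)
  Group 3: 'c' x 1 (positions 5-5)
  Group 4: 'b' x 4 (positions 6-9)
Total groups: 4

4


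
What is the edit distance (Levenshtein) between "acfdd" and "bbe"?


Computing edit distance: "acfdd" -> "bbe"
DP table:
           b    b    e
      0    1    2    3
  a   1    1    2    3
  c   2    2    2    3
  f   3    3    3    3
  d   4    4    4    4
  d   5    5    5    5
Edit distance = dp[5][3] = 5

5


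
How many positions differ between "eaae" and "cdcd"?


Comparing "eaae" and "cdcd" position by position:
  Position 0: 'e' vs 'c' => DIFFER
  Position 1: 'a' vs 'd' => DIFFER
  Position 2: 'a' vs 'c' => DIFFER
  Position 3: 'e' vs 'd' => DIFFER
Positions that differ: 4

4


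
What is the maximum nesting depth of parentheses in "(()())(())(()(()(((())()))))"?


Input: "(()())(())(()(()(((())()))))"
Tracking depth:
  Position 0 '(': depth becomes 1
  Position 1 '(': depth becomes 2
  Position 2 ')': depth becomes 1
  Position 3 '(': depth becomes 2
  Position 4 ')': depth becomes 1
  Position 5 ')': depth becomes 0
  Position 6 '(': depth becomes 1
  Position 7 '(': depth becomes 2
  Position 8 ')': depth becomes 1
  Position 9 ')': depth becomes 0
  Position 10 '(': depth becomes 1
  Position 11 '(': depth becomes 2
  Position 12 ')': depth becomes 1
  Position 13 '(': depth becomes 2
  Position 14 '(': depth becomes 3
  Position 15 ')': depth becomes 2
  Position 16 '(': depth becomes 3
  Position 17 '(': depth becomes 4
  Position 18 '(': depth becomes 5
  Position 19 '(': depth becomes 6
  Position 20 ')': depth becomes 5
  Position 21 ')': depth becomes 4
  Position 22 '(': depth becomes 5
  Position 23 ')': depth becomes 4
  Position 24 ')': depth becomes 3
  Position 25 ')': depth becomes 2
  Position 26 ')': depth becomes 1
  Position 27 ')': depth becomes 0
Maximum depth reached: 6

6


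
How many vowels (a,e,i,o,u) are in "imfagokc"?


Input: imfagokc
Checking each character:
  'i' at position 0: vowel (running total: 1)
  'm' at position 1: consonant
  'f' at position 2: consonant
  'a' at position 3: vowel (running total: 2)
  'g' at position 4: consonant
  'o' at position 5: vowel (running total: 3)
  'k' at position 6: consonant
  'c' at position 7: consonant
Total vowels: 3

3


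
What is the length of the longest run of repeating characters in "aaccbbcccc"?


Input: "aaccbbcccc"
Scanning for longest run:
  Position 1 ('a'): continues run of 'a', length=2
  Position 2 ('c'): new char, reset run to 1
  Position 3 ('c'): continues run of 'c', length=2
  Position 4 ('b'): new char, reset run to 1
  Position 5 ('b'): continues run of 'b', length=2
  Position 6 ('c'): new char, reset run to 1
  Position 7 ('c'): continues run of 'c', length=2
  Position 8 ('c'): continues run of 'c', length=3
  Position 9 ('c'): continues run of 'c', length=4
Longest run: 'c' with length 4

4


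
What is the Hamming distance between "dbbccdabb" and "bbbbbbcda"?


Comparing "dbbccdabb" and "bbbbbbcda" position by position:
  Position 0: 'd' vs 'b' => differ
  Position 1: 'b' vs 'b' => same
  Position 2: 'b' vs 'b' => same
  Position 3: 'c' vs 'b' => differ
  Position 4: 'c' vs 'b' => differ
  Position 5: 'd' vs 'b' => differ
  Position 6: 'a' vs 'c' => differ
  Position 7: 'b' vs 'd' => differ
  Position 8: 'b' vs 'a' => differ
Total differences (Hamming distance): 7

7


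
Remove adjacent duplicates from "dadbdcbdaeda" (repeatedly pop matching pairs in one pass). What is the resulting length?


Input: dadbdcbdaeda
Stack-based adjacent duplicate removal:
  Read 'd': push. Stack: d
  Read 'a': push. Stack: da
  Read 'd': push. Stack: dad
  Read 'b': push. Stack: dadb
  Read 'd': push. Stack: dadbd
  Read 'c': push. Stack: dadbdc
  Read 'b': push. Stack: dadbdcb
  Read 'd': push. Stack: dadbdcbd
  Read 'a': push. Stack: dadbdcbda
  Read 'e': push. Stack: dadbdcbdae
  Read 'd': push. Stack: dadbdcbdaed
  Read 'a': push. Stack: dadbdcbdaeda
Final stack: "dadbdcbdaeda" (length 12)

12


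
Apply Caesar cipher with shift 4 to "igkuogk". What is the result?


Caesar cipher: shift "igkuogk" by 4
  'i' (pos 8) + 4 = pos 12 = 'm'
  'g' (pos 6) + 4 = pos 10 = 'k'
  'k' (pos 10) + 4 = pos 14 = 'o'
  'u' (pos 20) + 4 = pos 24 = 'y'
  'o' (pos 14) + 4 = pos 18 = 's'
  'g' (pos 6) + 4 = pos 10 = 'k'
  'k' (pos 10) + 4 = pos 14 = 'o'
Result: mkoysko

mkoysko


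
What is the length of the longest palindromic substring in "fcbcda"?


Input: "fcbcda"
Checking substrings for palindromes:
  [1:4] "cbc" (len 3) => palindrome
Longest palindromic substring: "cbc" with length 3

3


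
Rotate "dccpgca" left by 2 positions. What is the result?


Input: "dccpgca", rotate left by 2
First 2 characters: "dc"
Remaining characters: "cpgca"
Concatenate remaining + first: "cpgca" + "dc" = "cpgcadc"

cpgcadc


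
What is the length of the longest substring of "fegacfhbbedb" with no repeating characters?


Input: "fegacfhbbedb"
Sliding window (track last position of each char):
  Position 0 ('f'): window [0,0] length 1 -- new best
  Position 1 ('e'): window [0,1] length 2 -- new best
  Position 2 ('g'): window [0,2] length 3 -- new best
  Position 3 ('a'): window [0,3] length 4 -- new best
  Position 4 ('c'): window [0,4] length 5 -- new best
  Position 5 ('f'): repeat (last at 0), move window start to 1
  Position 5 ('f'): window [1,5] length 5
  Position 6 ('h'): window [1,6] length 6 -- new best
  Position 7 ('b'): window [1,7] length 7 -- new best
  Position 8 ('b'): repeat (last at 7), move window start to 8
  Position 8 ('b'): window [8,8] length 1
  Position 9 ('e'): window [8,9] length 2
  Position 10 ('d'): window [8,10] length 3
  Position 11 ('b'): repeat (last at 8), move window start to 9
  Position 11 ('b'): window [9,11] length 3
Longest substring with no repeats: "egacfhb" with length 7

7


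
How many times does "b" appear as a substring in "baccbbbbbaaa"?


Searching for "b" in "baccbbbbbaaa"
Scanning each position:
  Position 0: "b" => MATCH
  Position 1: "a" => no
  Position 2: "c" => no
  Position 3: "c" => no
  Position 4: "b" => MATCH
  Position 5: "b" => MATCH
  Position 6: "b" => MATCH
  Position 7: "b" => MATCH
  Position 8: "b" => MATCH
  Position 9: "a" => no
  Position 10: "a" => no
  Position 11: "a" => no
Total occurrences: 6

6


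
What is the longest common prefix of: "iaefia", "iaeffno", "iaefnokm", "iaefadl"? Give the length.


Words: iaefia, iaeffno, iaefnokm, iaefadl
  Position 0: all 'i' => match
  Position 1: all 'a' => match
  Position 2: all 'e' => match
  Position 3: all 'f' => match
  Position 4: ('i', 'f', 'n', 'a') => mismatch, stop
LCP = "iaef" (length 4)

4


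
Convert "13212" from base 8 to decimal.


Input: "13212" in base 8
Positional expansion:
  Digit '1' (value 1) x 8^4 = 4096
  Digit '3' (value 3) x 8^3 = 1536
  Digit '2' (value 2) x 8^2 = 128
  Digit '1' (value 1) x 8^1 = 8
  Digit '2' (value 2) x 8^0 = 2
Sum = 5770

5770


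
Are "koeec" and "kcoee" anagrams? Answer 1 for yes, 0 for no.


Strings: "koeec", "kcoee"
Sorted first:  ceeko
Sorted second: ceeko
Sorted forms match => anagrams

1


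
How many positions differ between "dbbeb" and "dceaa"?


Comparing "dbbeb" and "dceaa" position by position:
  Position 0: 'd' vs 'd' => same
  Position 1: 'b' vs 'c' => DIFFER
  Position 2: 'b' vs 'e' => DIFFER
  Position 3: 'e' vs 'a' => DIFFER
  Position 4: 'b' vs 'a' => DIFFER
Positions that differ: 4

4


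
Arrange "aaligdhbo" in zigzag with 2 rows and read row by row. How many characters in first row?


Zigzag "aaligdhbo" into 2 rows:
Placing characters:
  'a' => row 0
  'a' => row 1
  'l' => row 0
  'i' => row 1
  'g' => row 0
  'd' => row 1
  'h' => row 0
  'b' => row 1
  'o' => row 0
Rows:
  Row 0: "algho"
  Row 1: "aidb"
First row length: 5

5


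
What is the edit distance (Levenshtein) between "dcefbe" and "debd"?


Computing edit distance: "dcefbe" -> "debd"
DP table:
           d    e    b    d
      0    1    2    3    4
  d   1    0    1    2    3
  c   2    1    1    2    3
  e   3    2    1    2    3
  f   4    3    2    2    3
  b   5    4    3    2    3
  e   6    5    4    3    3
Edit distance = dp[6][4] = 3

3


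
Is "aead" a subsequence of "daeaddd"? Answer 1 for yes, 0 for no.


Check if "aead" is a subsequence of "daeaddd"
Greedy scan:
  Position 0 ('d'): no match needed
  Position 1 ('a'): matches sub[0] = 'a'
  Position 2 ('e'): matches sub[1] = 'e'
  Position 3 ('a'): matches sub[2] = 'a'
  Position 4 ('d'): matches sub[3] = 'd'
  Position 5 ('d'): no match needed
  Position 6 ('d'): no match needed
All 4 characters matched => is a subsequence

1


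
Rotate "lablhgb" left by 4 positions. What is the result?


Input: "lablhgb", rotate left by 4
First 4 characters: "labl"
Remaining characters: "hgb"
Concatenate remaining + first: "hgb" + "labl" = "hgblabl"

hgblabl


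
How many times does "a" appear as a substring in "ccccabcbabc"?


Searching for "a" in "ccccabcbabc"
Scanning each position:
  Position 0: "c" => no
  Position 1: "c" => no
  Position 2: "c" => no
  Position 3: "c" => no
  Position 4: "a" => MATCH
  Position 5: "b" => no
  Position 6: "c" => no
  Position 7: "b" => no
  Position 8: "a" => MATCH
  Position 9: "b" => no
  Position 10: "c" => no
Total occurrences: 2

2


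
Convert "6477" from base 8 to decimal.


Input: "6477" in base 8
Positional expansion:
  Digit '6' (value 6) x 8^3 = 3072
  Digit '4' (value 4) x 8^2 = 256
  Digit '7' (value 7) x 8^1 = 56
  Digit '7' (value 7) x 8^0 = 7
Sum = 3391

3391


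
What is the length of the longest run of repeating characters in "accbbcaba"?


Input: "accbbcaba"
Scanning for longest run:
  Position 1 ('c'): new char, reset run to 1
  Position 2 ('c'): continues run of 'c', length=2
  Position 3 ('b'): new char, reset run to 1
  Position 4 ('b'): continues run of 'b', length=2
  Position 5 ('c'): new char, reset run to 1
  Position 6 ('a'): new char, reset run to 1
  Position 7 ('b'): new char, reset run to 1
  Position 8 ('a'): new char, reset run to 1
Longest run: 'c' with length 2

2


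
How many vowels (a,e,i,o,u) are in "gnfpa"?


Input: gnfpa
Checking each character:
  'g' at position 0: consonant
  'n' at position 1: consonant
  'f' at position 2: consonant
  'p' at position 3: consonant
  'a' at position 4: vowel (running total: 1)
Total vowels: 1

1


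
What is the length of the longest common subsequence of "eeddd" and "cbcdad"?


LCS of "eeddd" and "cbcdad"
DP table:
           c    b    c    d    a    d
      0    0    0    0    0    0    0
  e   0    0    0    0    0    0    0
  e   0    0    0    0    0    0    0
  d   0    0    0    0    1    1    1
  d   0    0    0    0    1    1    2
  d   0    0    0    0    1    1    2
LCS length = dp[5][6] = 2

2


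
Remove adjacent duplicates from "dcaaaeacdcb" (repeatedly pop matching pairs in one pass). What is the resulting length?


Input: dcaaaeacdcb
Stack-based adjacent duplicate removal:
  Read 'd': push. Stack: d
  Read 'c': push. Stack: dc
  Read 'a': push. Stack: dca
  Read 'a': matches stack top 'a' => pop. Stack: dc
  Read 'a': push. Stack: dca
  Read 'e': push. Stack: dcae
  Read 'a': push. Stack: dcaea
  Read 'c': push. Stack: dcaeac
  Read 'd': push. Stack: dcaeacd
  Read 'c': push. Stack: dcaeacdc
  Read 'b': push. Stack: dcaeacdcb
Final stack: "dcaeacdcb" (length 9)

9


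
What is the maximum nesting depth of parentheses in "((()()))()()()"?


Input: "((()()))()()()"
Tracking depth:
  Position 0 '(': depth becomes 1
  Position 1 '(': depth becomes 2
  Position 2 '(': depth becomes 3
  Position 3 ')': depth becomes 2
  Position 4 '(': depth becomes 3
  Position 5 ')': depth becomes 2
  Position 6 ')': depth becomes 1
  Position 7 ')': depth becomes 0
  Position 8 '(': depth becomes 1
  Position 9 ')': depth becomes 0
  Position 10 '(': depth becomes 1
  Position 11 ')': depth becomes 0
  Position 12 '(': depth becomes 1
  Position 13 ')': depth becomes 0
Maximum depth reached: 3

3


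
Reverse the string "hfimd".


Input: hfimd
Reading characters right to left:
  Position 4: 'd'
  Position 3: 'm'
  Position 2: 'i'
  Position 1: 'f'
  Position 0: 'h'
Reversed: dmifh

dmifh


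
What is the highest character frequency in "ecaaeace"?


Input: ecaaeace
Character counts:
  'a': 3
  'c': 2
  'e': 3
Maximum frequency: 3

3


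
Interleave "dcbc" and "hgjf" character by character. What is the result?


Interleaving "dcbc" and "hgjf":
  Position 0: 'd' from first, 'h' from second => "dh"
  Position 1: 'c' from first, 'g' from second => "cg"
  Position 2: 'b' from first, 'j' from second => "bj"
  Position 3: 'c' from first, 'f' from second => "cf"
Result: dhcgbjcf

dhcgbjcf


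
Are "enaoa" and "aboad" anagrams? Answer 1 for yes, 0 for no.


Strings: "enaoa", "aboad"
Sorted first:  aaeno
Sorted second: aabdo
Differ at position 2: 'e' vs 'b' => not anagrams

0


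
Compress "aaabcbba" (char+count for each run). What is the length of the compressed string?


Input: aaabcbba
Runs:
  'a' x 3 => "a3"
  'b' x 1 => "b1"
  'c' x 1 => "c1"
  'b' x 2 => "b2"
  'a' x 1 => "a1"
Compressed: "a3b1c1b2a1"
Compressed length: 10

10


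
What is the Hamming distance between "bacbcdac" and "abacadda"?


Comparing "bacbcdac" and "abacadda" position by position:
  Position 0: 'b' vs 'a' => differ
  Position 1: 'a' vs 'b' => differ
  Position 2: 'c' vs 'a' => differ
  Position 3: 'b' vs 'c' => differ
  Position 4: 'c' vs 'a' => differ
  Position 5: 'd' vs 'd' => same
  Position 6: 'a' vs 'd' => differ
  Position 7: 'c' vs 'a' => differ
Total differences (Hamming distance): 7

7


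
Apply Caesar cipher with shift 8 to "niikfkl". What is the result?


Caesar cipher: shift "niikfkl" by 8
  'n' (pos 13) + 8 = pos 21 = 'v'
  'i' (pos 8) + 8 = pos 16 = 'q'
  'i' (pos 8) + 8 = pos 16 = 'q'
  'k' (pos 10) + 8 = pos 18 = 's'
  'f' (pos 5) + 8 = pos 13 = 'n'
  'k' (pos 10) + 8 = pos 18 = 's'
  'l' (pos 11) + 8 = pos 19 = 't'
Result: vqqsnst

vqqsnst


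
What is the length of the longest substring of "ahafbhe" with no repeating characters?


Input: "ahafbhe"
Sliding window (track last position of each char):
  Position 0 ('a'): window [0,0] length 1 -- new best
  Position 1 ('h'): window [0,1] length 2 -- new best
  Position 2 ('a'): repeat (last at 0), move window start to 1
  Position 2 ('a'): window [1,2] length 2
  Position 3 ('f'): window [1,3] length 3 -- new best
  Position 4 ('b'): window [1,4] length 4 -- new best
  Position 5 ('h'): repeat (last at 1), move window start to 2
  Position 5 ('h'): window [2,5] length 4
  Position 6 ('e'): window [2,6] length 5 -- new best
Longest substring with no repeats: "afbhe" with length 5

5


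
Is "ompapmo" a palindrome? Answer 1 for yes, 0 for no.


Input: ompapmo
Reversed: ompapmo
  Compare pos 0 ('o') with pos 6 ('o'): match
  Compare pos 1 ('m') with pos 5 ('m'): match
  Compare pos 2 ('p') with pos 4 ('p'): match
Result: palindrome

1


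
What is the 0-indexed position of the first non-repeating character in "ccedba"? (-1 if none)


Input: ccedba
Character frequencies:
  'a': 1
  'b': 1
  'c': 2
  'd': 1
  'e': 1
Scanning left to right for freq == 1:
  Position 0 ('c'): freq=2, skip
  Position 1 ('c'): freq=2, skip
  Position 2 ('e'): unique! => answer = 2

2


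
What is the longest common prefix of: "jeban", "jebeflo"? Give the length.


Words: jeban, jebeflo
  Position 0: all 'j' => match
  Position 1: all 'e' => match
  Position 2: all 'b' => match
  Position 3: ('a', 'e') => mismatch, stop
LCP = "jeb" (length 3)

3


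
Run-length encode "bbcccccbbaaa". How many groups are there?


Input: bbcccccbbaaa
Scanning for consecutive runs:
  Group 1: 'b' x 2 (positions 0-1)
  Group 2: 'c' x 5 (positions 2-6)
  Group 3: 'b' x 2 (positions 7-8)
  Group 4: 'a' x 3 (positions 9-11)
Total groups: 4

4


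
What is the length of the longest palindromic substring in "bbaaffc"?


Input: "bbaaffc"
Checking substrings for palindromes:
  [0:2] "bb" (len 2) => palindrome
  [2:4] "aa" (len 2) => palindrome
  [4:6] "ff" (len 2) => palindrome
Longest palindromic substring: "bb" with length 2

2


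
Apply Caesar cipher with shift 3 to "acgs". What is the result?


Caesar cipher: shift "acgs" by 3
  'a' (pos 0) + 3 = pos 3 = 'd'
  'c' (pos 2) + 3 = pos 5 = 'f'
  'g' (pos 6) + 3 = pos 9 = 'j'
  's' (pos 18) + 3 = pos 21 = 'v'
Result: dfjv

dfjv


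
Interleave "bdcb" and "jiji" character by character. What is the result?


Interleaving "bdcb" and "jiji":
  Position 0: 'b' from first, 'j' from second => "bj"
  Position 1: 'd' from first, 'i' from second => "di"
  Position 2: 'c' from first, 'j' from second => "cj"
  Position 3: 'b' from first, 'i' from second => "bi"
Result: bjdicjbi

bjdicjbi


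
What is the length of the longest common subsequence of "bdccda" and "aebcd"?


LCS of "bdccda" and "aebcd"
DP table:
           a    e    b    c    d
      0    0    0    0    0    0
  b   0    0    0    1    1    1
  d   0    0    0    1    1    2
  c   0    0    0    1    2    2
  c   0    0    0    1    2    2
  d   0    0    0    1    2    3
  a   0    1    1    1    2    3
LCS length = dp[6][5] = 3

3


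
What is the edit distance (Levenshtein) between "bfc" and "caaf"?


Computing edit distance: "bfc" -> "caaf"
DP table:
           c    a    a    f
      0    1    2    3    4
  b   1    1    2    3    4
  f   2    2    2    3    3
  c   3    2    3    3    4
Edit distance = dp[3][4] = 4

4


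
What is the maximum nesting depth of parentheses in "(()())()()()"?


Input: "(()())()()()"
Tracking depth:
  Position 0 '(': depth becomes 1
  Position 1 '(': depth becomes 2
  Position 2 ')': depth becomes 1
  Position 3 '(': depth becomes 2
  Position 4 ')': depth becomes 1
  Position 5 ')': depth becomes 0
  Position 6 '(': depth becomes 1
  Position 7 ')': depth becomes 0
  Position 8 '(': depth becomes 1
  Position 9 ')': depth becomes 0
  Position 10 '(': depth becomes 1
  Position 11 ')': depth becomes 0
Maximum depth reached: 2

2


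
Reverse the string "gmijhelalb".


Input: gmijhelalb
Reading characters right to left:
  Position 9: 'b'
  Position 8: 'l'
  Position 7: 'a'
  Position 6: 'l'
  Position 5: 'e'
  Position 4: 'h'
  Position 3: 'j'
  Position 2: 'i'
  Position 1: 'm'
  Position 0: 'g'
Reversed: blalehjimg

blalehjimg
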